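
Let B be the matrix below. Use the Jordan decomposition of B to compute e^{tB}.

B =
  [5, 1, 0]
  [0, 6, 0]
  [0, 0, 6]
e^{tB} =
  [exp(5*t), exp(6*t) - exp(5*t), 0]
  [0, exp(6*t), 0]
  [0, 0, exp(6*t)]

Strategy: write B = P · J · P⁻¹ where J is a Jordan canonical form, so e^{tB} = P · e^{tJ} · P⁻¹, and e^{tJ} can be computed block-by-block.

B has Jordan form
J =
  [5, 0, 0]
  [0, 6, 0]
  [0, 0, 6]
(up to reordering of blocks).

Per-block formulas:
  For a 1×1 block at λ = 6: exp(t · [6]) = [e^(6t)].
  For a 1×1 block at λ = 5: exp(t · [5]) = [e^(5t)].

After assembling e^{tJ} and conjugating by P, we get:

e^{tB} =
  [exp(5*t), exp(6*t) - exp(5*t), 0]
  [0, exp(6*t), 0]
  [0, 0, exp(6*t)]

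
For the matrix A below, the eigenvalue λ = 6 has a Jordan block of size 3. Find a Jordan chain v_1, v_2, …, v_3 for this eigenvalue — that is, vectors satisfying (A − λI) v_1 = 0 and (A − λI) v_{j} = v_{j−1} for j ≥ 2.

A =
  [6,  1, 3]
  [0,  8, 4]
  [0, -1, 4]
A Jordan chain for λ = 6 of length 3:
v_1 = (-1, 0, 0)ᵀ
v_2 = (1, 2, -1)ᵀ
v_3 = (0, 1, 0)ᵀ

Let N = A − (6)·I. We want v_3 with N^3 v_3 = 0 but N^2 v_3 ≠ 0; then v_{j-1} := N · v_j for j = 3, …, 2.

Pick v_3 = (0, 1, 0)ᵀ.
Then v_2 = N · v_3 = (1, 2, -1)ᵀ.
Then v_1 = N · v_2 = (-1, 0, 0)ᵀ.

Sanity check: (A − (6)·I) v_1 = (0, 0, 0)ᵀ = 0. ✓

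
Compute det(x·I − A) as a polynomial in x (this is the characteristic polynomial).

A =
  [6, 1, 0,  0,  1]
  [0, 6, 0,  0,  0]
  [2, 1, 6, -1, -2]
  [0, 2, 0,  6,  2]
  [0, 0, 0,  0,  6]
x^5 - 30*x^4 + 360*x^3 - 2160*x^2 + 6480*x - 7776

Expanding det(x·I − A) (e.g. by cofactor expansion or by noting that A is similar to its Jordan form J, which has the same characteristic polynomial as A) gives
  χ_A(x) = x^5 - 30*x^4 + 360*x^3 - 2160*x^2 + 6480*x - 7776
which factors as (x - 6)^5. The eigenvalues (with algebraic multiplicities) are λ = 6 with multiplicity 5.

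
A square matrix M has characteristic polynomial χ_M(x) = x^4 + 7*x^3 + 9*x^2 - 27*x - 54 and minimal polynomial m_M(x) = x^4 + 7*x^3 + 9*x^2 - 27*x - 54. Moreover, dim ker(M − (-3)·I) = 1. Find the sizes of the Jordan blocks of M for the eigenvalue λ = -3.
Block sizes for λ = -3: [3]

Step 1 — from the characteristic polynomial, algebraic multiplicity of λ = -3 is 3. From dim ker(M − (-3)·I) = 1, there are exactly 1 Jordan blocks for λ = -3.
Step 2 — from the minimal polynomial, the factor (x + 3)^3 tells us the largest block for λ = -3 has size 3.
Step 3 — with total size 3, 1 blocks, and largest block 3, the block sizes (in nonincreasing order) are [3].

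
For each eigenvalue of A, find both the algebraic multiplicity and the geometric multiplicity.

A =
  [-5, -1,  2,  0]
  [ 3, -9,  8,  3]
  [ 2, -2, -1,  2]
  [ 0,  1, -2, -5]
λ = -5: alg = 4, geom = 2

Step 1 — factor the characteristic polynomial to read off the algebraic multiplicities:
  χ_A(x) = (x + 5)^4

Step 2 — compute geometric multiplicities via the rank-nullity identity g(λ) = n − rank(A − λI):
  rank(A − (-5)·I) = 2, so dim ker(A − (-5)·I) = n − 2 = 2

Summary:
  λ = -5: algebraic multiplicity = 4, geometric multiplicity = 2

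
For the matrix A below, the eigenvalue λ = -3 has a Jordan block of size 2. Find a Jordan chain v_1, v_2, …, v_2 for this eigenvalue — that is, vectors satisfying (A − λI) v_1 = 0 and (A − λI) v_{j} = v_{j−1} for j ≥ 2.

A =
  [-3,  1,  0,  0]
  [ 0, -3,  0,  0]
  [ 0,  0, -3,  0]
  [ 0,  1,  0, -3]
A Jordan chain for λ = -3 of length 2:
v_1 = (1, 0, 0, 1)ᵀ
v_2 = (0, 1, 0, 0)ᵀ

Let N = A − (-3)·I. We want v_2 with N^2 v_2 = 0 but N^1 v_2 ≠ 0; then v_{j-1} := N · v_j for j = 2, …, 2.

Pick v_2 = (0, 1, 0, 0)ᵀ.
Then v_1 = N · v_2 = (1, 0, 0, 1)ᵀ.

Sanity check: (A − (-3)·I) v_1 = (0, 0, 0, 0)ᵀ = 0. ✓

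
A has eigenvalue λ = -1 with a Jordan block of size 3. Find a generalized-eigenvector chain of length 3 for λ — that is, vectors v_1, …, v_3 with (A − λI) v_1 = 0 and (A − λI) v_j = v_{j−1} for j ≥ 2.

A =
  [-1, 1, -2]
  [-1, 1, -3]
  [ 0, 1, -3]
A Jordan chain for λ = -1 of length 3:
v_1 = (-1, -2, -1)ᵀ
v_2 = (0, -1, 0)ᵀ
v_3 = (1, 0, 0)ᵀ

Let N = A − (-1)·I. We want v_3 with N^3 v_3 = 0 but N^2 v_3 ≠ 0; then v_{j-1} := N · v_j for j = 3, …, 2.

Pick v_3 = (1, 0, 0)ᵀ.
Then v_2 = N · v_3 = (0, -1, 0)ᵀ.
Then v_1 = N · v_2 = (-1, -2, -1)ᵀ.

Sanity check: (A − (-1)·I) v_1 = (0, 0, 0)ᵀ = 0. ✓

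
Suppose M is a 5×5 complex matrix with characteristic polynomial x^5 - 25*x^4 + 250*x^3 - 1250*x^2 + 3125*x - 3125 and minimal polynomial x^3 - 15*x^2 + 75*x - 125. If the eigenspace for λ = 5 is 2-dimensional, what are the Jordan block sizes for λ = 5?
Block sizes for λ = 5: [3, 2]

Step 1 — from the characteristic polynomial, algebraic multiplicity of λ = 5 is 5. From dim ker(M − (5)·I) = 2, there are exactly 2 Jordan blocks for λ = 5.
Step 2 — from the minimal polynomial, the factor (x − 5)^3 tells us the largest block for λ = 5 has size 3.
Step 3 — with total size 5, 2 blocks, and largest block 3, the block sizes (in nonincreasing order) are [3, 2].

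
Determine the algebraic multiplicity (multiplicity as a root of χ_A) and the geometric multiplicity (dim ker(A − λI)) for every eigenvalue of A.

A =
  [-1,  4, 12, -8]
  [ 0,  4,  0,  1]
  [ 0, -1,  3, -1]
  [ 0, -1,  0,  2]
λ = -1: alg = 1, geom = 1; λ = 3: alg = 3, geom = 2

Step 1 — factor the characteristic polynomial to read off the algebraic multiplicities:
  χ_A(x) = (x - 3)^3*(x + 1)

Step 2 — compute geometric multiplicities via the rank-nullity identity g(λ) = n − rank(A − λI):
  rank(A − (-1)·I) = 3, so dim ker(A − (-1)·I) = n − 3 = 1
  rank(A − (3)·I) = 2, so dim ker(A − (3)·I) = n − 2 = 2

Summary:
  λ = -1: algebraic multiplicity = 1, geometric multiplicity = 1
  λ = 3: algebraic multiplicity = 3, geometric multiplicity = 2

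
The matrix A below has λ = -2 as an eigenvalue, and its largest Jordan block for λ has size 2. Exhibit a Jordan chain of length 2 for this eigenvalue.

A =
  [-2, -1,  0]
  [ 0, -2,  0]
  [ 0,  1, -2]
A Jordan chain for λ = -2 of length 2:
v_1 = (-1, 0, 1)ᵀ
v_2 = (0, 1, 0)ᵀ

Let N = A − (-2)·I. We want v_2 with N^2 v_2 = 0 but N^1 v_2 ≠ 0; then v_{j-1} := N · v_j for j = 2, …, 2.

Pick v_2 = (0, 1, 0)ᵀ.
Then v_1 = N · v_2 = (-1, 0, 1)ᵀ.

Sanity check: (A − (-2)·I) v_1 = (0, 0, 0)ᵀ = 0. ✓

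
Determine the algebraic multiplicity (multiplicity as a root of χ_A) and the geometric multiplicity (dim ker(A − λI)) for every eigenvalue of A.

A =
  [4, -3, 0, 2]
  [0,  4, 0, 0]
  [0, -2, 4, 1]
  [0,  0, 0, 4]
λ = 4: alg = 4, geom = 2

Step 1 — factor the characteristic polynomial to read off the algebraic multiplicities:
  χ_A(x) = (x - 4)^4

Step 2 — compute geometric multiplicities via the rank-nullity identity g(λ) = n − rank(A − λI):
  rank(A − (4)·I) = 2, so dim ker(A − (4)·I) = n − 2 = 2

Summary:
  λ = 4: algebraic multiplicity = 4, geometric multiplicity = 2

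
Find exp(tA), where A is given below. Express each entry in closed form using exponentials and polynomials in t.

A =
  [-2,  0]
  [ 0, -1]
e^{tA} =
  [exp(-2*t), 0]
  [0, exp(-t)]

Strategy: write A = P · J · P⁻¹ where J is a Jordan canonical form, so e^{tA} = P · e^{tJ} · P⁻¹, and e^{tJ} can be computed block-by-block.

A has Jordan form
J =
  [-2,  0]
  [ 0, -1]
(up to reordering of blocks).

Per-block formulas:
  For a 1×1 block at λ = -1: exp(t · [-1]) = [e^(-1t)].
  For a 1×1 block at λ = -2: exp(t · [-2]) = [e^(-2t)].

After assembling e^{tJ} and conjugating by P, we get:

e^{tA} =
  [exp(-2*t), 0]
  [0, exp(-t)]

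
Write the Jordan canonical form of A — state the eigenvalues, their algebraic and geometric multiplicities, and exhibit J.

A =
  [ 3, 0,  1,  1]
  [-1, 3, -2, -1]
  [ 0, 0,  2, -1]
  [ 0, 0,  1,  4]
J_2(3) ⊕ J_2(3)

The characteristic polynomial is
  det(x·I − A) = x^4 - 12*x^3 + 54*x^2 - 108*x + 81 = (x - 3)^4

Eigenvalues and multiplicities (the geometric multiplicity of λ is n − rank(A − λI), which equals the number of Jordan blocks for λ):
  λ = 3: algebraic multiplicity = 4, geometric multiplicity = 2

Determining the block sizes for each eigenvalue:
  λ = 3: with am = 4 and gm = 2, the partition is not yet determined (e.g. several partitions of 4 into 2 parts exist). Let N = A − (3)·I. Computing rank(N^1) = 2, rank(N^2) = 0; the number of blocks of size ≥ j is rank(N^{j−1}) − rank(N^j), giving [2, 2]. So we have 2 block(s) of size 2 → block sizes [2, 2]

Assembling the blocks gives a Jordan form
J =
  [3, 1, 0, 0]
  [0, 3, 0, 0]
  [0, 0, 3, 1]
  [0, 0, 0, 3]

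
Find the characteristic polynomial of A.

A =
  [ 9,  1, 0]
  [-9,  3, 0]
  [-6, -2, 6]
x^3 - 18*x^2 + 108*x - 216

Expanding det(x·I − A) (e.g. by cofactor expansion or by noting that A is similar to its Jordan form J, which has the same characteristic polynomial as A) gives
  χ_A(x) = x^3 - 18*x^2 + 108*x - 216
which factors as (x - 6)^3. The eigenvalues (with algebraic multiplicities) are λ = 6 with multiplicity 3.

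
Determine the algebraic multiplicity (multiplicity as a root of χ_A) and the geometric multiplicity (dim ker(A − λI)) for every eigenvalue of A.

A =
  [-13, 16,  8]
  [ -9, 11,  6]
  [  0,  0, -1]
λ = -1: alg = 3, geom = 2

Step 1 — factor the characteristic polynomial to read off the algebraic multiplicities:
  χ_A(x) = (x + 1)^3

Step 2 — compute geometric multiplicities via the rank-nullity identity g(λ) = n − rank(A − λI):
  rank(A − (-1)·I) = 1, so dim ker(A − (-1)·I) = n − 1 = 2

Summary:
  λ = -1: algebraic multiplicity = 3, geometric multiplicity = 2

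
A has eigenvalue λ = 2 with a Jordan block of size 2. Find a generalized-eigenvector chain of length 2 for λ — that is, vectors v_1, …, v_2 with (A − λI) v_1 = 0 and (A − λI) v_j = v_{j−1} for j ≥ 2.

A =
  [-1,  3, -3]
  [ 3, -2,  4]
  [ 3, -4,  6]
A Jordan chain for λ = 2 of length 2:
v_1 = (0, -1, -1)ᵀ
v_2 = (1, 1, 0)ᵀ

Let N = A − (2)·I. We want v_2 with N^2 v_2 = 0 but N^1 v_2 ≠ 0; then v_{j-1} := N · v_j for j = 2, …, 2.

Pick v_2 = (1, 1, 0)ᵀ.
Then v_1 = N · v_2 = (0, -1, -1)ᵀ.

Sanity check: (A − (2)·I) v_1 = (0, 0, 0)ᵀ = 0. ✓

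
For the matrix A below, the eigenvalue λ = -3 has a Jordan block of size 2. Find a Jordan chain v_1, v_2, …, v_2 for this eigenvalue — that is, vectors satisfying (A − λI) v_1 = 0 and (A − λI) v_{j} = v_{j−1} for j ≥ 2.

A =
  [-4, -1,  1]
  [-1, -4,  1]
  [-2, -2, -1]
A Jordan chain for λ = -3 of length 2:
v_1 = (-1, -1, -2)ᵀ
v_2 = (1, 0, 0)ᵀ

Let N = A − (-3)·I. We want v_2 with N^2 v_2 = 0 but N^1 v_2 ≠ 0; then v_{j-1} := N · v_j for j = 2, …, 2.

Pick v_2 = (1, 0, 0)ᵀ.
Then v_1 = N · v_2 = (-1, -1, -2)ᵀ.

Sanity check: (A − (-3)·I) v_1 = (0, 0, 0)ᵀ = 0. ✓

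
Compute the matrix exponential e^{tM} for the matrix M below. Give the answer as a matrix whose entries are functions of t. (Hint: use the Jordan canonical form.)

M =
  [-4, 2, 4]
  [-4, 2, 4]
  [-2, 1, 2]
e^{tM} =
  [1 - 4*t, 2*t, 4*t]
  [-4*t, 2*t + 1, 4*t]
  [-2*t, t, 2*t + 1]

Strategy: write M = P · J · P⁻¹ where J is a Jordan canonical form, so e^{tM} = P · e^{tJ} · P⁻¹, and e^{tJ} can be computed block-by-block.

M has Jordan form
J =
  [0, 1, 0]
  [0, 0, 0]
  [0, 0, 0]
(up to reordering of blocks).

Per-block formulas:
  For a 2×2 Jordan block J_2(0): exp(t · J_2(0)) = e^(0t)·(I + t·N), where N is the 2×2 nilpotent shift.
  For a 1×1 block at λ = 0: exp(t · [0]) = [e^(0t)].

After assembling e^{tJ} and conjugating by P, we get:

e^{tM} =
  [1 - 4*t, 2*t, 4*t]
  [-4*t, 2*t + 1, 4*t]
  [-2*t, t, 2*t + 1]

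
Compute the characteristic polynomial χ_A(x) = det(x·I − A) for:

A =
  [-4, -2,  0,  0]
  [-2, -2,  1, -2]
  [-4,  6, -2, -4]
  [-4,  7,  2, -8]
x^4 + 16*x^3 + 96*x^2 + 256*x + 256

Expanding det(x·I − A) (e.g. by cofactor expansion or by noting that A is similar to its Jordan form J, which has the same characteristic polynomial as A) gives
  χ_A(x) = x^4 + 16*x^3 + 96*x^2 + 256*x + 256
which factors as (x + 4)^4. The eigenvalues (with algebraic multiplicities) are λ = -4 with multiplicity 4.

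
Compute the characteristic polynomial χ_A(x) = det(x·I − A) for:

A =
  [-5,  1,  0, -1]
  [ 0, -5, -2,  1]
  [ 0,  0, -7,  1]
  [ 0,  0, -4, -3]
x^4 + 20*x^3 + 150*x^2 + 500*x + 625

Expanding det(x·I − A) (e.g. by cofactor expansion or by noting that A is similar to its Jordan form J, which has the same characteristic polynomial as A) gives
  χ_A(x) = x^4 + 20*x^3 + 150*x^2 + 500*x + 625
which factors as (x + 5)^4. The eigenvalues (with algebraic multiplicities) are λ = -5 with multiplicity 4.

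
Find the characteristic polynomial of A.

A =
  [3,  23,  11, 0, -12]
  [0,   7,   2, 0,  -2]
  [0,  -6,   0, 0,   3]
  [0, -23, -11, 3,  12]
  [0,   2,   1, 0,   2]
x^5 - 15*x^4 + 90*x^3 - 270*x^2 + 405*x - 243

Expanding det(x·I − A) (e.g. by cofactor expansion or by noting that A is similar to its Jordan form J, which has the same characteristic polynomial as A) gives
  χ_A(x) = x^5 - 15*x^4 + 90*x^3 - 270*x^2 + 405*x - 243
which factors as (x - 3)^5. The eigenvalues (with algebraic multiplicities) are λ = 3 with multiplicity 5.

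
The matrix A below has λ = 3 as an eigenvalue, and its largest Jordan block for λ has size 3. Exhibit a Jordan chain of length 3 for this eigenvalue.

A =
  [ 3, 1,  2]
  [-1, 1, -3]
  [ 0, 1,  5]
A Jordan chain for λ = 3 of length 3:
v_1 = (-1, 2, -1)ᵀ
v_2 = (0, -1, 0)ᵀ
v_3 = (1, 0, 0)ᵀ

Let N = A − (3)·I. We want v_3 with N^3 v_3 = 0 but N^2 v_3 ≠ 0; then v_{j-1} := N · v_j for j = 3, …, 2.

Pick v_3 = (1, 0, 0)ᵀ.
Then v_2 = N · v_3 = (0, -1, 0)ᵀ.
Then v_1 = N · v_2 = (-1, 2, -1)ᵀ.

Sanity check: (A − (3)·I) v_1 = (0, 0, 0)ᵀ = 0. ✓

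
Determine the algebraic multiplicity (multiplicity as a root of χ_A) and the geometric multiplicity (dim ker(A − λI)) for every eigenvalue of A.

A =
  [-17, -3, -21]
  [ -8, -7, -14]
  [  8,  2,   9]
λ = -5: alg = 3, geom = 2

Step 1 — factor the characteristic polynomial to read off the algebraic multiplicities:
  χ_A(x) = (x + 5)^3

Step 2 — compute geometric multiplicities via the rank-nullity identity g(λ) = n − rank(A − λI):
  rank(A − (-5)·I) = 1, so dim ker(A − (-5)·I) = n − 1 = 2

Summary:
  λ = -5: algebraic multiplicity = 3, geometric multiplicity = 2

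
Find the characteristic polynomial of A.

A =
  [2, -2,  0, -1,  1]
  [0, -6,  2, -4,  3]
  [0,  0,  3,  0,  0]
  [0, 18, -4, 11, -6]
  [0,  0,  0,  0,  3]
x^5 - 13*x^4 + 67*x^3 - 171*x^2 + 216*x - 108

Expanding det(x·I − A) (e.g. by cofactor expansion or by noting that A is similar to its Jordan form J, which has the same characteristic polynomial as A) gives
  χ_A(x) = x^5 - 13*x^4 + 67*x^3 - 171*x^2 + 216*x - 108
which factors as (x - 3)^3*(x - 2)^2. The eigenvalues (with algebraic multiplicities) are λ = 2 with multiplicity 2, λ = 3 with multiplicity 3.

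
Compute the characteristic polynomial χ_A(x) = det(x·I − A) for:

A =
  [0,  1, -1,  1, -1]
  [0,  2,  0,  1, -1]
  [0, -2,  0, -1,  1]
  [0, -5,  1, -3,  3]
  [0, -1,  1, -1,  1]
x^5

Expanding det(x·I − A) (e.g. by cofactor expansion or by noting that A is similar to its Jordan form J, which has the same characteristic polynomial as A) gives
  χ_A(x) = x^5
which factors as x^5. The eigenvalues (with algebraic multiplicities) are λ = 0 with multiplicity 5.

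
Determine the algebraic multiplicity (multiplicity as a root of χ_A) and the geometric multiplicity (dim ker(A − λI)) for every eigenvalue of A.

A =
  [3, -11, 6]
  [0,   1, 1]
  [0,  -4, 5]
λ = 3: alg = 3, geom = 1

Step 1 — factor the characteristic polynomial to read off the algebraic multiplicities:
  χ_A(x) = (x - 3)^3

Step 2 — compute geometric multiplicities via the rank-nullity identity g(λ) = n − rank(A − λI):
  rank(A − (3)·I) = 2, so dim ker(A − (3)·I) = n − 2 = 1

Summary:
  λ = 3: algebraic multiplicity = 3, geometric multiplicity = 1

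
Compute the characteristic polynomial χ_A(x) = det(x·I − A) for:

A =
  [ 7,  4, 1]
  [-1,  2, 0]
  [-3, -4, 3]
x^3 - 12*x^2 + 48*x - 64

Expanding det(x·I − A) (e.g. by cofactor expansion or by noting that A is similar to its Jordan form J, which has the same characteristic polynomial as A) gives
  χ_A(x) = x^3 - 12*x^2 + 48*x - 64
which factors as (x - 4)^3. The eigenvalues (with algebraic multiplicities) are λ = 4 with multiplicity 3.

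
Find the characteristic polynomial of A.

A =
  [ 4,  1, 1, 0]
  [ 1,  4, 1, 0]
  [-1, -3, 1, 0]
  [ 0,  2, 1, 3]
x^4 - 12*x^3 + 54*x^2 - 108*x + 81

Expanding det(x·I − A) (e.g. by cofactor expansion or by noting that A is similar to its Jordan form J, which has the same characteristic polynomial as A) gives
  χ_A(x) = x^4 - 12*x^3 + 54*x^2 - 108*x + 81
which factors as (x - 3)^4. The eigenvalues (with algebraic multiplicities) are λ = 3 with multiplicity 4.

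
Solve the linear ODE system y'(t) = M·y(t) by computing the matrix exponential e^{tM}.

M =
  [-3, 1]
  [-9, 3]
e^{tM} =
  [1 - 3*t, t]
  [-9*t, 3*t + 1]

Strategy: write M = P · J · P⁻¹ where J is a Jordan canonical form, so e^{tM} = P · e^{tJ} · P⁻¹, and e^{tJ} can be computed block-by-block.

M has Jordan form
J =
  [0, 1]
  [0, 0]
(up to reordering of blocks).

Per-block formulas:
  For a 2×2 Jordan block J_2(0): exp(t · J_2(0)) = e^(0t)·(I + t·N), where N is the 2×2 nilpotent shift.

After assembling e^{tJ} and conjugating by P, we get:

e^{tM} =
  [1 - 3*t, t]
  [-9*t, 3*t + 1]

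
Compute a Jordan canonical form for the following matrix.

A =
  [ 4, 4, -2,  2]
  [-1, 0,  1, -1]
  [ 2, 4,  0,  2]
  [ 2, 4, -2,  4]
J_2(2) ⊕ J_1(2) ⊕ J_1(2)

The characteristic polynomial is
  det(x·I − A) = x^4 - 8*x^3 + 24*x^2 - 32*x + 16 = (x - 2)^4

Eigenvalues and multiplicities (the geometric multiplicity of λ is n − rank(A − λI), which equals the number of Jordan blocks for λ):
  λ = 2: algebraic multiplicity = 4, geometric multiplicity = 3

Determining the block sizes for each eigenvalue:
  λ = 2: 3 blocks summing to 4 forces exactly one block of size 2 and the rest size 1 → block sizes [2, 1, 1]

Assembling the blocks gives a Jordan form
J =
  [2, 1, 0, 0]
  [0, 2, 0, 0]
  [0, 0, 2, 0]
  [0, 0, 0, 2]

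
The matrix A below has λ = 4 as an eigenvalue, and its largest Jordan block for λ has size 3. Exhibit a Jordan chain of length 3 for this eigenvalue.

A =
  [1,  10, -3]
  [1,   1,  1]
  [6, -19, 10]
A Jordan chain for λ = 4 of length 3:
v_1 = (1, 0, -1)ᵀ
v_2 = (-3, 1, 6)ᵀ
v_3 = (1, 0, 0)ᵀ

Let N = A − (4)·I. We want v_3 with N^3 v_3 = 0 but N^2 v_3 ≠ 0; then v_{j-1} := N · v_j for j = 3, …, 2.

Pick v_3 = (1, 0, 0)ᵀ.
Then v_2 = N · v_3 = (-3, 1, 6)ᵀ.
Then v_1 = N · v_2 = (1, 0, -1)ᵀ.

Sanity check: (A − (4)·I) v_1 = (0, 0, 0)ᵀ = 0. ✓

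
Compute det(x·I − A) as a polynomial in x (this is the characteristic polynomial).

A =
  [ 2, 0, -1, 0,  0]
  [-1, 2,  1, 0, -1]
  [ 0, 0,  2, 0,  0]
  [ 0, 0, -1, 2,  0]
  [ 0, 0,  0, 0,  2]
x^5 - 10*x^4 + 40*x^3 - 80*x^2 + 80*x - 32

Expanding det(x·I − A) (e.g. by cofactor expansion or by noting that A is similar to its Jordan form J, which has the same characteristic polynomial as A) gives
  χ_A(x) = x^5 - 10*x^4 + 40*x^3 - 80*x^2 + 80*x - 32
which factors as (x - 2)^5. The eigenvalues (with algebraic multiplicities) are λ = 2 with multiplicity 5.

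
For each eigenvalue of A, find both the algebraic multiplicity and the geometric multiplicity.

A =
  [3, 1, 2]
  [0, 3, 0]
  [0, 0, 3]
λ = 3: alg = 3, geom = 2

Step 1 — factor the characteristic polynomial to read off the algebraic multiplicities:
  χ_A(x) = (x - 3)^3

Step 2 — compute geometric multiplicities via the rank-nullity identity g(λ) = n − rank(A − λI):
  rank(A − (3)·I) = 1, so dim ker(A − (3)·I) = n − 1 = 2

Summary:
  λ = 3: algebraic multiplicity = 3, geometric multiplicity = 2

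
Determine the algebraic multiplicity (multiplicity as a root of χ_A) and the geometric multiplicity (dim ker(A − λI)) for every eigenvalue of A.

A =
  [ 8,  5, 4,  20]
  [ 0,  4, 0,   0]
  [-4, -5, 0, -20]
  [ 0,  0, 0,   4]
λ = 4: alg = 4, geom = 3

Step 1 — factor the characteristic polynomial to read off the algebraic multiplicities:
  χ_A(x) = (x - 4)^4

Step 2 — compute geometric multiplicities via the rank-nullity identity g(λ) = n − rank(A − λI):
  rank(A − (4)·I) = 1, so dim ker(A − (4)·I) = n − 1 = 3

Summary:
  λ = 4: algebraic multiplicity = 4, geometric multiplicity = 3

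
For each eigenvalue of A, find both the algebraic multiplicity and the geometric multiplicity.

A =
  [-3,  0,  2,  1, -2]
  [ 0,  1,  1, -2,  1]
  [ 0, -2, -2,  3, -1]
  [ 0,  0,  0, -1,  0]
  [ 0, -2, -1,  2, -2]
λ = -3: alg = 1, geom = 1; λ = -1: alg = 4, geom = 2

Step 1 — factor the characteristic polynomial to read off the algebraic multiplicities:
  χ_A(x) = (x + 1)^4*(x + 3)

Step 2 — compute geometric multiplicities via the rank-nullity identity g(λ) = n − rank(A − λI):
  rank(A − (-3)·I) = 4, so dim ker(A − (-3)·I) = n − 4 = 1
  rank(A − (-1)·I) = 3, so dim ker(A − (-1)·I) = n − 3 = 2

Summary:
  λ = -3: algebraic multiplicity = 1, geometric multiplicity = 1
  λ = -1: algebraic multiplicity = 4, geometric multiplicity = 2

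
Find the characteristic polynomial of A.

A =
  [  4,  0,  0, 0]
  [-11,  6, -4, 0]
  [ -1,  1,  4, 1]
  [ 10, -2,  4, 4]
x^4 - 18*x^3 + 120*x^2 - 352*x + 384

Expanding det(x·I − A) (e.g. by cofactor expansion or by noting that A is similar to its Jordan form J, which has the same characteristic polynomial as A) gives
  χ_A(x) = x^4 - 18*x^3 + 120*x^2 - 352*x + 384
which factors as (x - 6)*(x - 4)^3. The eigenvalues (with algebraic multiplicities) are λ = 4 with multiplicity 3, λ = 6 with multiplicity 1.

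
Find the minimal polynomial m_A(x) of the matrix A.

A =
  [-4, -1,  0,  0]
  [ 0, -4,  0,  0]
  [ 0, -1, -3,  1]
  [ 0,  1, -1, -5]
x^2 + 8*x + 16

The characteristic polynomial is χ_A(x) = (x + 4)^4, so the eigenvalues are known. The minimal polynomial is
  m_A(x) = Π_λ (x − λ)^{k_λ}
where k_λ is the size of the *largest* Jordan block for λ (equivalently, the smallest k with (A − λI)^k v = 0 for every generalised eigenvector v of λ).

  λ = -4: largest Jordan block has size 2, contributing (x + 4)^2

So m_A(x) = (x + 4)^2 = x^2 + 8*x + 16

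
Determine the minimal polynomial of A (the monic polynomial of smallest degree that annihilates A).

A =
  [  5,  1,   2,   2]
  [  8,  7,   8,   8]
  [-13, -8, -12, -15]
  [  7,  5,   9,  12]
x^2 - 6*x + 9

The characteristic polynomial is χ_A(x) = (x - 3)^4, so the eigenvalues are known. The minimal polynomial is
  m_A(x) = Π_λ (x − λ)^{k_λ}
where k_λ is the size of the *largest* Jordan block for λ (equivalently, the smallest k with (A − λI)^k v = 0 for every generalised eigenvector v of λ).

  λ = 3: largest Jordan block has size 2, contributing (x − 3)^2

So m_A(x) = (x - 3)^2 = x^2 - 6*x + 9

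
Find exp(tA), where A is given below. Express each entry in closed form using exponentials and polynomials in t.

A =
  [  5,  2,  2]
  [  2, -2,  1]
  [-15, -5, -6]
e^{tA} =
  [5*t^2*exp(-t) + 6*t*exp(-t) + exp(-t), 2*t*exp(-t), 2*t^2*exp(-t) + 2*t*exp(-t)]
  [-5*t^2*exp(-t)/2 + 2*t*exp(-t), -t*exp(-t) + exp(-t), -t^2*exp(-t) + t*exp(-t)]
  [-25*t^2*exp(-t)/2 - 15*t*exp(-t), -5*t*exp(-t), -5*t^2*exp(-t) - 5*t*exp(-t) + exp(-t)]

Strategy: write A = P · J · P⁻¹ where J is a Jordan canonical form, so e^{tA} = P · e^{tJ} · P⁻¹, and e^{tJ} can be computed block-by-block.

A has Jordan form
J =
  [-1,  1,  0]
  [ 0, -1,  1]
  [ 0,  0, -1]
(up to reordering of blocks).

Per-block formulas:
  For a 3×3 Jordan block J_3(-1): exp(t · J_3(-1)) = e^(-1t)·(I + t·N + (t^2/2)·N^2), where N is the 3×3 nilpotent shift.

After assembling e^{tJ} and conjugating by P, we get:

e^{tA} =
  [5*t^2*exp(-t) + 6*t*exp(-t) + exp(-t), 2*t*exp(-t), 2*t^2*exp(-t) + 2*t*exp(-t)]
  [-5*t^2*exp(-t)/2 + 2*t*exp(-t), -t*exp(-t) + exp(-t), -t^2*exp(-t) + t*exp(-t)]
  [-25*t^2*exp(-t)/2 - 15*t*exp(-t), -5*t*exp(-t), -5*t^2*exp(-t) - 5*t*exp(-t) + exp(-t)]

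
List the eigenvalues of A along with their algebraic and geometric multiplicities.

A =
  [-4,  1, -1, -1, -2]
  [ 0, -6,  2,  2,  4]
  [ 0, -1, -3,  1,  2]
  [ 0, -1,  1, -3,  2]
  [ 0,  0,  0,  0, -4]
λ = -4: alg = 5, geom = 4

Step 1 — factor the characteristic polynomial to read off the algebraic multiplicities:
  χ_A(x) = (x + 4)^5

Step 2 — compute geometric multiplicities via the rank-nullity identity g(λ) = n − rank(A − λI):
  rank(A − (-4)·I) = 1, so dim ker(A − (-4)·I) = n − 1 = 4

Summary:
  λ = -4: algebraic multiplicity = 5, geometric multiplicity = 4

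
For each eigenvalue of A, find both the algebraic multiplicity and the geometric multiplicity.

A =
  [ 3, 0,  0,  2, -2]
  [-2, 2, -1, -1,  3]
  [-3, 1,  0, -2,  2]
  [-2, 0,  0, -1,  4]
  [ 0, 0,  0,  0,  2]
λ = 1: alg = 4, geom = 2; λ = 2: alg = 1, geom = 1

Step 1 — factor the characteristic polynomial to read off the algebraic multiplicities:
  χ_A(x) = (x - 2)*(x - 1)^4

Step 2 — compute geometric multiplicities via the rank-nullity identity g(λ) = n − rank(A − λI):
  rank(A − (1)·I) = 3, so dim ker(A − (1)·I) = n − 3 = 2
  rank(A − (2)·I) = 4, so dim ker(A − (2)·I) = n − 4 = 1

Summary:
  λ = 1: algebraic multiplicity = 4, geometric multiplicity = 2
  λ = 2: algebraic multiplicity = 1, geometric multiplicity = 1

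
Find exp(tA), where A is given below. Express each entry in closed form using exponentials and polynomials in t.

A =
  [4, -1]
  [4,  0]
e^{tA} =
  [2*t*exp(2*t) + exp(2*t), -t*exp(2*t)]
  [4*t*exp(2*t), -2*t*exp(2*t) + exp(2*t)]

Strategy: write A = P · J · P⁻¹ where J is a Jordan canonical form, so e^{tA} = P · e^{tJ} · P⁻¹, and e^{tJ} can be computed block-by-block.

A has Jordan form
J =
  [2, 1]
  [0, 2]
(up to reordering of blocks).

Per-block formulas:
  For a 2×2 Jordan block J_2(2): exp(t · J_2(2)) = e^(2t)·(I + t·N), where N is the 2×2 nilpotent shift.

After assembling e^{tJ} and conjugating by P, we get:

e^{tA} =
  [2*t*exp(2*t) + exp(2*t), -t*exp(2*t)]
  [4*t*exp(2*t), -2*t*exp(2*t) + exp(2*t)]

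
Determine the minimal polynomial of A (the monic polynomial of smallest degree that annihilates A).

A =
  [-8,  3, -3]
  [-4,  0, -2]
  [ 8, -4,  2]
x^2 + 4*x + 4

The characteristic polynomial is χ_A(x) = (x + 2)^3, so the eigenvalues are known. The minimal polynomial is
  m_A(x) = Π_λ (x − λ)^{k_λ}
where k_λ is the size of the *largest* Jordan block for λ (equivalently, the smallest k with (A − λI)^k v = 0 for every generalised eigenvector v of λ).

  λ = -2: largest Jordan block has size 2, contributing (x + 2)^2

So m_A(x) = (x + 2)^2 = x^2 + 4*x + 4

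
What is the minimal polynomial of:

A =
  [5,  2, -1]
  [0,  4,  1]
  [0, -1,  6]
x^3 - 15*x^2 + 75*x - 125

The characteristic polynomial is χ_A(x) = (x - 5)^3, so the eigenvalues are known. The minimal polynomial is
  m_A(x) = Π_λ (x − λ)^{k_λ}
where k_λ is the size of the *largest* Jordan block for λ (equivalently, the smallest k with (A − λI)^k v = 0 for every generalised eigenvector v of λ).

  λ = 5: largest Jordan block has size 3, contributing (x − 5)^3

So m_A(x) = (x - 5)^3 = x^3 - 15*x^2 + 75*x - 125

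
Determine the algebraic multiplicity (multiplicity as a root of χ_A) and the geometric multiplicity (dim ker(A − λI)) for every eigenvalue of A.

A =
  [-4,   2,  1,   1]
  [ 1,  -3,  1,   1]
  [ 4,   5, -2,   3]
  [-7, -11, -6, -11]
λ = -5: alg = 4, geom = 2

Step 1 — factor the characteristic polynomial to read off the algebraic multiplicities:
  χ_A(x) = (x + 5)^4

Step 2 — compute geometric multiplicities via the rank-nullity identity g(λ) = n − rank(A − λI):
  rank(A − (-5)·I) = 2, so dim ker(A − (-5)·I) = n − 2 = 2

Summary:
  λ = -5: algebraic multiplicity = 4, geometric multiplicity = 2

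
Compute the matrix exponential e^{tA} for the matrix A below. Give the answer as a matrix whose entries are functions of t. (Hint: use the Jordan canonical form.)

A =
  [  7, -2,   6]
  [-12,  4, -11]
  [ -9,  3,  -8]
e^{tA} =
  [3*t^2*exp(t) + 6*t*exp(t) + exp(t), -2*t*exp(t), 2*t^2*exp(t) + 6*t*exp(t)]
  [-9*t^2*exp(t)/2 - 12*t*exp(t), 3*t*exp(t) + exp(t), -3*t^2*exp(t) - 11*t*exp(t)]
  [-9*t^2*exp(t)/2 - 9*t*exp(t), 3*t*exp(t), -3*t^2*exp(t) - 9*t*exp(t) + exp(t)]

Strategy: write A = P · J · P⁻¹ where J is a Jordan canonical form, so e^{tA} = P · e^{tJ} · P⁻¹, and e^{tJ} can be computed block-by-block.

A has Jordan form
J =
  [1, 1, 0]
  [0, 1, 1]
  [0, 0, 1]
(up to reordering of blocks).

Per-block formulas:
  For a 3×3 Jordan block J_3(1): exp(t · J_3(1)) = e^(1t)·(I + t·N + (t^2/2)·N^2), where N is the 3×3 nilpotent shift.

After assembling e^{tJ} and conjugating by P, we get:

e^{tA} =
  [3*t^2*exp(t) + 6*t*exp(t) + exp(t), -2*t*exp(t), 2*t^2*exp(t) + 6*t*exp(t)]
  [-9*t^2*exp(t)/2 - 12*t*exp(t), 3*t*exp(t) + exp(t), -3*t^2*exp(t) - 11*t*exp(t)]
  [-9*t^2*exp(t)/2 - 9*t*exp(t), 3*t*exp(t), -3*t^2*exp(t) - 9*t*exp(t) + exp(t)]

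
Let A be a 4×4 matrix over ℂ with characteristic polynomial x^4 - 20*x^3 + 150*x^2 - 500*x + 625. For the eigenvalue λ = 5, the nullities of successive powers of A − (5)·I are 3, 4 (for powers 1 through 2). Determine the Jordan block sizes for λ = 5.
Block sizes for λ = 5: [2, 1, 1]

From the dimensions of kernels of powers, the number of Jordan blocks of size at least j is d_j − d_{j−1} where d_j = dim ker(N^j) (with d_0 = 0). Computing the differences gives [3, 1].
The number of blocks of size exactly k is (#blocks of size ≥ k) − (#blocks of size ≥ k + 1), so the partition is: 2 block(s) of size 1, 1 block(s) of size 2.
In nonincreasing order the block sizes are [2, 1, 1].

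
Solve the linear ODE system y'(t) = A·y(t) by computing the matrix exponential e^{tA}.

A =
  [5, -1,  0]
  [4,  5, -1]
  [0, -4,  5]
e^{tA} =
  [-2*t^2*exp(5*t) + exp(5*t), -t*exp(5*t), t^2*exp(5*t)/2]
  [4*t*exp(5*t), exp(5*t), -t*exp(5*t)]
  [-8*t^2*exp(5*t), -4*t*exp(5*t), 2*t^2*exp(5*t) + exp(5*t)]

Strategy: write A = P · J · P⁻¹ where J is a Jordan canonical form, so e^{tA} = P · e^{tJ} · P⁻¹, and e^{tJ} can be computed block-by-block.

A has Jordan form
J =
  [5, 1, 0]
  [0, 5, 1]
  [0, 0, 5]
(up to reordering of blocks).

Per-block formulas:
  For a 3×3 Jordan block J_3(5): exp(t · J_3(5)) = e^(5t)·(I + t·N + (t^2/2)·N^2), where N is the 3×3 nilpotent shift.

After assembling e^{tJ} and conjugating by P, we get:

e^{tA} =
  [-2*t^2*exp(5*t) + exp(5*t), -t*exp(5*t), t^2*exp(5*t)/2]
  [4*t*exp(5*t), exp(5*t), -t*exp(5*t)]
  [-8*t^2*exp(5*t), -4*t*exp(5*t), 2*t^2*exp(5*t) + exp(5*t)]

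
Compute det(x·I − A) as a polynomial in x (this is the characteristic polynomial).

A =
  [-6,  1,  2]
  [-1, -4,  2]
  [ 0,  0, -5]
x^3 + 15*x^2 + 75*x + 125

Expanding det(x·I − A) (e.g. by cofactor expansion or by noting that A is similar to its Jordan form J, which has the same characteristic polynomial as A) gives
  χ_A(x) = x^3 + 15*x^2 + 75*x + 125
which factors as (x + 5)^3. The eigenvalues (with algebraic multiplicities) are λ = -5 with multiplicity 3.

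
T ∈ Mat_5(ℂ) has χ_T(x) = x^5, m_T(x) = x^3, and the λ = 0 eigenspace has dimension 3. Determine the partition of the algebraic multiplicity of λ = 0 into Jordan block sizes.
Block sizes for λ = 0: [3, 1, 1]

Step 1 — from the characteristic polynomial, algebraic multiplicity of λ = 0 is 5. From dim ker(T − (0)·I) = 3, there are exactly 3 Jordan blocks for λ = 0.
Step 2 — from the minimal polynomial, the factor (x − 0)^3 tells us the largest block for λ = 0 has size 3.
Step 3 — with total size 5, 3 blocks, and largest block 3, the block sizes (in nonincreasing order) are [3, 1, 1].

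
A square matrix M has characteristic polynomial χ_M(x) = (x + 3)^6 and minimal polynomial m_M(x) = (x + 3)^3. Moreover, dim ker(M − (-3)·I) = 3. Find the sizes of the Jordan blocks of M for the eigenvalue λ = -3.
Block sizes for λ = -3: [3, 2, 1]

Step 1 — from the characteristic polynomial, algebraic multiplicity of λ = -3 is 6. From dim ker(M − (-3)·I) = 3, there are exactly 3 Jordan blocks for λ = -3.
Step 2 — from the minimal polynomial, the factor (x + 3)^3 tells us the largest block for λ = -3 has size 3.
Step 3 — with total size 6, 3 blocks, and largest block 3, the block sizes (in nonincreasing order) are [3, 2, 1].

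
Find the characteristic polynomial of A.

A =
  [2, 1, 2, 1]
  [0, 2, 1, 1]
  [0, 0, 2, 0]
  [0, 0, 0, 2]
x^4 - 8*x^3 + 24*x^2 - 32*x + 16

Expanding det(x·I − A) (e.g. by cofactor expansion or by noting that A is similar to its Jordan form J, which has the same characteristic polynomial as A) gives
  χ_A(x) = x^4 - 8*x^3 + 24*x^2 - 32*x + 16
which factors as (x - 2)^4. The eigenvalues (with algebraic multiplicities) are λ = 2 with multiplicity 4.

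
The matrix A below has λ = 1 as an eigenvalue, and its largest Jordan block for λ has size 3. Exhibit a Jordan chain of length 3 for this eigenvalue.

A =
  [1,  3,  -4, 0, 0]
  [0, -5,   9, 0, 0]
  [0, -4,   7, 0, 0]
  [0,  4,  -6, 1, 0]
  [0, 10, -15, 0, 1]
A Jordan chain for λ = 1 of length 3:
v_1 = (-2, 0, 0, 0, 0)ᵀ
v_2 = (3, -6, -4, 4, 10)ᵀ
v_3 = (0, 1, 0, 0, 0)ᵀ

Let N = A − (1)·I. We want v_3 with N^3 v_3 = 0 but N^2 v_3 ≠ 0; then v_{j-1} := N · v_j for j = 3, …, 2.

Pick v_3 = (0, 1, 0, 0, 0)ᵀ.
Then v_2 = N · v_3 = (3, -6, -4, 4, 10)ᵀ.
Then v_1 = N · v_2 = (-2, 0, 0, 0, 0)ᵀ.

Sanity check: (A − (1)·I) v_1 = (0, 0, 0, 0, 0)ᵀ = 0. ✓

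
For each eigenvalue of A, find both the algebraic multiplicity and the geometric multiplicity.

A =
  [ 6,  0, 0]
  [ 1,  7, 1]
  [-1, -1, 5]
λ = 6: alg = 3, geom = 2

Step 1 — factor the characteristic polynomial to read off the algebraic multiplicities:
  χ_A(x) = (x - 6)^3

Step 2 — compute geometric multiplicities via the rank-nullity identity g(λ) = n − rank(A − λI):
  rank(A − (6)·I) = 1, so dim ker(A − (6)·I) = n − 1 = 2

Summary:
  λ = 6: algebraic multiplicity = 3, geometric multiplicity = 2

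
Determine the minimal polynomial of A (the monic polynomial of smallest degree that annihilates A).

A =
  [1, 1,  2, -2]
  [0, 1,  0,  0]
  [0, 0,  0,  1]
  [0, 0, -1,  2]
x^2 - 2*x + 1

The characteristic polynomial is χ_A(x) = (x - 1)^4, so the eigenvalues are known. The minimal polynomial is
  m_A(x) = Π_λ (x − λ)^{k_λ}
where k_λ is the size of the *largest* Jordan block for λ (equivalently, the smallest k with (A − λI)^k v = 0 for every generalised eigenvector v of λ).

  λ = 1: largest Jordan block has size 2, contributing (x − 1)^2

So m_A(x) = (x - 1)^2 = x^2 - 2*x + 1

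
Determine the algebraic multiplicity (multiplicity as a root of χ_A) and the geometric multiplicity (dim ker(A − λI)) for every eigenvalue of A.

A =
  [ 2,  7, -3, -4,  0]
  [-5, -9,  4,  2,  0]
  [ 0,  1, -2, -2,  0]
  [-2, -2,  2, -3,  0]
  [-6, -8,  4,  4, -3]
λ = -3: alg = 5, geom = 3

Step 1 — factor the characteristic polynomial to read off the algebraic multiplicities:
  χ_A(x) = (x + 3)^5

Step 2 — compute geometric multiplicities via the rank-nullity identity g(λ) = n − rank(A − λI):
  rank(A − (-3)·I) = 2, so dim ker(A − (-3)·I) = n − 2 = 3

Summary:
  λ = -3: algebraic multiplicity = 5, geometric multiplicity = 3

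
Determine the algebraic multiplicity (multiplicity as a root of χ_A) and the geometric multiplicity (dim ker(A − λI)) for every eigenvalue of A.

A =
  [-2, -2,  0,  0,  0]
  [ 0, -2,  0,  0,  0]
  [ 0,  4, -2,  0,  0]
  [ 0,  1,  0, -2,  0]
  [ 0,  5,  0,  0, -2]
λ = -2: alg = 5, geom = 4

Step 1 — factor the characteristic polynomial to read off the algebraic multiplicities:
  χ_A(x) = (x + 2)^5

Step 2 — compute geometric multiplicities via the rank-nullity identity g(λ) = n − rank(A − λI):
  rank(A − (-2)·I) = 1, so dim ker(A − (-2)·I) = n − 1 = 4

Summary:
  λ = -2: algebraic multiplicity = 5, geometric multiplicity = 4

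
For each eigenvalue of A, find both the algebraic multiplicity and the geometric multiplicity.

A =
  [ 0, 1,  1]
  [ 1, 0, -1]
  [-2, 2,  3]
λ = 1: alg = 3, geom = 2

Step 1 — factor the characteristic polynomial to read off the algebraic multiplicities:
  χ_A(x) = (x - 1)^3

Step 2 — compute geometric multiplicities via the rank-nullity identity g(λ) = n − rank(A − λI):
  rank(A − (1)·I) = 1, so dim ker(A − (1)·I) = n − 1 = 2

Summary:
  λ = 1: algebraic multiplicity = 3, geometric multiplicity = 2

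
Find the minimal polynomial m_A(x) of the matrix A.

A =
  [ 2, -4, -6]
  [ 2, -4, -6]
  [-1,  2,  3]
x^2 - x

The characteristic polynomial is χ_A(x) = x^2*(x - 1), so the eigenvalues are known. The minimal polynomial is
  m_A(x) = Π_λ (x − λ)^{k_λ}
where k_λ is the size of the *largest* Jordan block for λ (equivalently, the smallest k with (A − λI)^k v = 0 for every generalised eigenvector v of λ).

  λ = 0: largest Jordan block has size 1, contributing (x − 0)
  λ = 1: largest Jordan block has size 1, contributing (x − 1)

So m_A(x) = x*(x - 1) = x^2 - x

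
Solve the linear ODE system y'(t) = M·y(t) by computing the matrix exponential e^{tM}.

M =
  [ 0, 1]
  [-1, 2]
e^{tM} =
  [-t*exp(t) + exp(t), t*exp(t)]
  [-t*exp(t), t*exp(t) + exp(t)]

Strategy: write M = P · J · P⁻¹ where J is a Jordan canonical form, so e^{tM} = P · e^{tJ} · P⁻¹, and e^{tJ} can be computed block-by-block.

M has Jordan form
J =
  [1, 1]
  [0, 1]
(up to reordering of blocks).

Per-block formulas:
  For a 2×2 Jordan block J_2(1): exp(t · J_2(1)) = e^(1t)·(I + t·N), where N is the 2×2 nilpotent shift.

After assembling e^{tJ} and conjugating by P, we get:

e^{tM} =
  [-t*exp(t) + exp(t), t*exp(t)]
  [-t*exp(t), t*exp(t) + exp(t)]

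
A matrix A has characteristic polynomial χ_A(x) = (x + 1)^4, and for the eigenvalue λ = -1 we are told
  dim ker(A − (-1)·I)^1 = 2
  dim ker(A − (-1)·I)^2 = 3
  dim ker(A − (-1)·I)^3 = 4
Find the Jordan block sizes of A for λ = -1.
Block sizes for λ = -1: [3, 1]

From the dimensions of kernels of powers, the number of Jordan blocks of size at least j is d_j − d_{j−1} where d_j = dim ker(N^j) (with d_0 = 0). Computing the differences gives [2, 1, 1].
The number of blocks of size exactly k is (#blocks of size ≥ k) − (#blocks of size ≥ k + 1), so the partition is: 1 block(s) of size 1, 1 block(s) of size 3.
In nonincreasing order the block sizes are [3, 1].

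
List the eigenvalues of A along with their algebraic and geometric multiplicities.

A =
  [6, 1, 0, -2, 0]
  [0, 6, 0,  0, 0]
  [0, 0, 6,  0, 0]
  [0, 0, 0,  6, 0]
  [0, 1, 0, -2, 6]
λ = 6: alg = 5, geom = 4

Step 1 — factor the characteristic polynomial to read off the algebraic multiplicities:
  χ_A(x) = (x - 6)^5

Step 2 — compute geometric multiplicities via the rank-nullity identity g(λ) = n − rank(A − λI):
  rank(A − (6)·I) = 1, so dim ker(A − (6)·I) = n − 1 = 4

Summary:
  λ = 6: algebraic multiplicity = 5, geometric multiplicity = 4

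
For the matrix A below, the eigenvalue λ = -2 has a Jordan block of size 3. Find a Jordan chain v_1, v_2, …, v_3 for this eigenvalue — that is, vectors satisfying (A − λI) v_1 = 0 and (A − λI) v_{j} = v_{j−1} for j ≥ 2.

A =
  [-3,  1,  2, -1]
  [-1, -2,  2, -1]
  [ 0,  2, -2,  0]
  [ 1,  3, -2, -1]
A Jordan chain for λ = -2 of length 3:
v_1 = (-1, 0, -2, -3)ᵀ
v_2 = (-1, -1, 0, 1)ᵀ
v_3 = (1, 0, 0, 0)ᵀ

Let N = A − (-2)·I. We want v_3 with N^3 v_3 = 0 but N^2 v_3 ≠ 0; then v_{j-1} := N · v_j for j = 3, …, 2.

Pick v_3 = (1, 0, 0, 0)ᵀ.
Then v_2 = N · v_3 = (-1, -1, 0, 1)ᵀ.
Then v_1 = N · v_2 = (-1, 0, -2, -3)ᵀ.

Sanity check: (A − (-2)·I) v_1 = (0, 0, 0, 0)ᵀ = 0. ✓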